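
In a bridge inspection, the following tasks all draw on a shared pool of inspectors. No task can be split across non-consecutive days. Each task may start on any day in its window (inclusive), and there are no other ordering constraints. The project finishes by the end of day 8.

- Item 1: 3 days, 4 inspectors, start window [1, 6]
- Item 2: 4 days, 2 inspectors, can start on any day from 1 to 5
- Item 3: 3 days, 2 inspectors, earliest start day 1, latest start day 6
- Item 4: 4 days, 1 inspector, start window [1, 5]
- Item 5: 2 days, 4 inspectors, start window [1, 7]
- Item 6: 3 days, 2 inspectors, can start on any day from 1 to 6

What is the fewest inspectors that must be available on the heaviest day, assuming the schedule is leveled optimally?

6

Early-start (Item 1@1, Item 2@1, Item 3@1, Item 4@1, Item 5@1, Item 6@1) gives peak 15: d1:15  d2:15  d3:11  d4:3  d5:0  d6:0  d7:0  d8:0.
Shift Item 3→4, Item 4→5, Item 5→7, Item 6→4.
Schedule Item 1@1, Item 2@1, Item 3@4, Item 4@5, Item 5@7, Item 6@4: d1:6  d2:6  d3:6  d4:6  d5:5  d6:5  d7:5  d8:5 — peak 6.
Total inspector-days = 44 over 8 days ⇒ peak ≥ ⌈44/8⌉ = 6, so 6 is optimal.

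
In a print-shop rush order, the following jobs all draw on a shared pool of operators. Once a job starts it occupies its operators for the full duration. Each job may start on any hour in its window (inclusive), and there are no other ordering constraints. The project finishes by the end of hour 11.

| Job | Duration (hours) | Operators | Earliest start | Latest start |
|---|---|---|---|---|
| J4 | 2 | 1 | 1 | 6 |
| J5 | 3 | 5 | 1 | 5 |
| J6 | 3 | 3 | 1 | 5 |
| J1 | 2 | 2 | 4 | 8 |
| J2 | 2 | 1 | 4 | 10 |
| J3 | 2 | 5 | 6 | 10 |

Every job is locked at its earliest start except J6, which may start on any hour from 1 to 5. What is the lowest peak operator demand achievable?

8

J6@1: h1:9  h2:9  h3:8  h4:3  h5:3  h6:5  h7:5  h8:0  h9:0  h10:0  h11:0 → peak 9
J6@2: h1:6  h2:9  h3:8  h4:6  h5:3  h6:5  h7:5  h8:0  h9:0  h10:0  h11:0 → peak 9
J6@3: h1:6  h2:6  h3:8  h4:6  h5:6  h6:5  h7:5  h8:0  h9:0  h10:0  h11:0 → peak 8
J6@4: h1:6  h2:6  h3:5  h4:6  h5:6  h6:8  h7:5  h8:0  h9:0  h10:0  h11:0 → peak 8
J6@5: h1:6  h2:6  h3:5  h4:3  h5:6  h6:8  h7:8  h8:0  h9:0  h10:0  h11:0 → peak 8
Best is J6@3, peak 8.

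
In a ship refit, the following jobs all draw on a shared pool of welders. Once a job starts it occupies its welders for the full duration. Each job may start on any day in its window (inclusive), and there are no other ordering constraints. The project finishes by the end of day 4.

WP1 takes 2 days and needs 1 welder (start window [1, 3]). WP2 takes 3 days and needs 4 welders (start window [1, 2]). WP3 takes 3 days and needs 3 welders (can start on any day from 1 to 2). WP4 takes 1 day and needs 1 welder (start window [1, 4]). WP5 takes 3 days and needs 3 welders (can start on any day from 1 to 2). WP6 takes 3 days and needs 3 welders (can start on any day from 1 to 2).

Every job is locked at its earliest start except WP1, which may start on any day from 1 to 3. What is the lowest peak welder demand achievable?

14

WP1@1: d1:15  d2:14  d3:13  d4:0 → peak 15
WP1@2: d1:14  d2:14  d3:14  d4:0 → peak 14
WP1@3: d1:14  d2:13  d3:14  d4:1 → peak 14
Best is WP1@2, peak 14.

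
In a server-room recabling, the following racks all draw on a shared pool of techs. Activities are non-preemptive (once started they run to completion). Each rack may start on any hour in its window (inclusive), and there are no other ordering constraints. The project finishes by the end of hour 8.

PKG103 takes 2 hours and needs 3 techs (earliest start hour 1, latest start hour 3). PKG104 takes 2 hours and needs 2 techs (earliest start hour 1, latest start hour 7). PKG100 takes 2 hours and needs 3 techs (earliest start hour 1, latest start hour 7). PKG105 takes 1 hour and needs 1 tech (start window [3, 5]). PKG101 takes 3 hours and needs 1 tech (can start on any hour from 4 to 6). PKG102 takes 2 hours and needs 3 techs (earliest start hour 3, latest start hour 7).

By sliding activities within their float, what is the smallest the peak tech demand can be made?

Early-start (PKG103@1, PKG104@1, PKG100@1, PKG105@3, PKG101@4, PKG102@3) gives peak 8: h1:8  h2:8  h3:4  h4:4  h5:1  h6:1  h7:0  h8:0.
Shift PKG104→3, PKG100→5, PKG102→7.
Schedule PKG103@1, PKG104@3, PKG100@5, PKG105@3, PKG101@4, PKG102@7: h1:3  h2:3  h3:3  h4:3  h5:4  h6:4  h7:3  h8:3 — peak 4.
Total tech-hours = 26 over 8 hours ⇒ peak ≥ ⌈26/8⌉ = 4, so 4 is optimal.

4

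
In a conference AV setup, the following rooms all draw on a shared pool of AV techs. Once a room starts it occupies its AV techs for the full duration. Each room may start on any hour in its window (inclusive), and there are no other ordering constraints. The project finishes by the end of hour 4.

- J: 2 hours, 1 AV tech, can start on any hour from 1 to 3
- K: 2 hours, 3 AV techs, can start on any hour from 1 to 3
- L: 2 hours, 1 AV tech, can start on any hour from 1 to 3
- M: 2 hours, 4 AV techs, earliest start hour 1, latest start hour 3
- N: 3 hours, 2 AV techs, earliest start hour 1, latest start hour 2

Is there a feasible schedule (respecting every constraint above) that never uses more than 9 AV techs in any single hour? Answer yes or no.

yes

Schedule J@1, K@1, L@1, M@3, N@1: h1:7  h2:7  h3:6  h4:4 — peak 7 ≤ 9.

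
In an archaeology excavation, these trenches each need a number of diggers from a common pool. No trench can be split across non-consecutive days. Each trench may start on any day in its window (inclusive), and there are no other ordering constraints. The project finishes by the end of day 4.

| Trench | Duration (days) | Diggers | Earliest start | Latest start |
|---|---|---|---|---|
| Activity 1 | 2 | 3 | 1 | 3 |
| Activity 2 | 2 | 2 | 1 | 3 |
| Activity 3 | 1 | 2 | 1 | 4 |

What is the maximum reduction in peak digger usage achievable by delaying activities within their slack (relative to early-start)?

Early-start peak: d1:7  d2:5  d3:0  d4:0 ⇒ 7.
Leveled (Activity 1@1, Activity 2@3, Activity 3@3): d1:3  d2:3  d3:4  d4:2 ⇒ 4.
Reduction 7 − 4 = 3.

3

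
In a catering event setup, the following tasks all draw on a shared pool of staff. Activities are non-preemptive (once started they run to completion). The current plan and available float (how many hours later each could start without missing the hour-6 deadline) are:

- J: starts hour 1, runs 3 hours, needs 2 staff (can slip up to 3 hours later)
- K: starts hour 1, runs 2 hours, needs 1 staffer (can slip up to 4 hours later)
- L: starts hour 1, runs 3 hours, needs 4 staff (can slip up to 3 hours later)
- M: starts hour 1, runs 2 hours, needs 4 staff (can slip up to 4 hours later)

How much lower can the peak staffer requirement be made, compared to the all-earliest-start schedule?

Early-start peak: h1:11  h2:11  h3:6  h4:0  h5:0  h6:0 ⇒ 11.
Leveled (J@1, K@3, L@4, M@1): h1:6  h2:6  h3:3  h4:5  h5:4  h6:4 ⇒ 6.
Reduction 11 − 6 = 5.

5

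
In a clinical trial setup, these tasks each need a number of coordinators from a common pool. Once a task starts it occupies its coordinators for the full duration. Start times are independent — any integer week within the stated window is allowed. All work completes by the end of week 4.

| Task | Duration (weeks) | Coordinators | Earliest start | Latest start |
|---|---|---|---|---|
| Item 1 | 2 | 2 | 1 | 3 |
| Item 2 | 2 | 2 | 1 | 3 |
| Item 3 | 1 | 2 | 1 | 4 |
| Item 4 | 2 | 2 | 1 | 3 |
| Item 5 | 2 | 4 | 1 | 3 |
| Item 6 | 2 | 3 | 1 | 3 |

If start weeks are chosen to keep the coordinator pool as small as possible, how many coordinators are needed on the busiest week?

Early-start (Item 1@1, Item 2@1, Item 3@1, Item 4@1, Item 5@1, Item 6@1) gives peak 15: w1:15  w2:13  w3:0  w4:0.
Shift Item 5→3, Item 6→3.
Schedule Item 1@1, Item 2@1, Item 3@1, Item 4@1, Item 5@3, Item 6@3: w1:8  w2:6  w3:7  w4:7 — peak 8.

8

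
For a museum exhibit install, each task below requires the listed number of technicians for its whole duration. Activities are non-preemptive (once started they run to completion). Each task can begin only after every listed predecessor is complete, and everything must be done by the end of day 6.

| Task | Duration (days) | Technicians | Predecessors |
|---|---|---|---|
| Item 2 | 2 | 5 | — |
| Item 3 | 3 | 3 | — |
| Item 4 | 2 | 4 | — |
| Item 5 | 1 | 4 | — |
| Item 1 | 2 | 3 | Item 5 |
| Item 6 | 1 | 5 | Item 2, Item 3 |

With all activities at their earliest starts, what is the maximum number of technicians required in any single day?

16

Early-start schedule: Item 2@1, Item 3@1, Item 4@1, Item 5@1, Item 1@2, Item 6@4.
Load per day: day 1: 16, day 2: 15, day 3: 6, day 4: 5, day 5: 0, day 6: 0.
Peak is 16.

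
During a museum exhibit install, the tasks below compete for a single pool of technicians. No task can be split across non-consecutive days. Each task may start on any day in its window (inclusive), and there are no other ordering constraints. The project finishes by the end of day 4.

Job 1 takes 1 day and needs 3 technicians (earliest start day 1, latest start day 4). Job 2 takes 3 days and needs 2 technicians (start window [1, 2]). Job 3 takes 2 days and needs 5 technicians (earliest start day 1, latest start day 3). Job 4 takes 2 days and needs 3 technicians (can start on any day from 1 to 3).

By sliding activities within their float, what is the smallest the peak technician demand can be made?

7

Early-start (Job 1@1, Job 2@1, Job 3@1, Job 4@1) gives peak 13: d1:13  d2:10  d3:2  d4:0.
Shift Job 2→2, Job 3→3.
Schedule Job 1@1, Job 2@2, Job 3@3, Job 4@1: d1:6  d2:5  d3:7  d4:7 — peak 7.
Total technician-days = 25 over 4 days ⇒ peak ≥ ⌈25/4⌉ = 7, so 7 is optimal.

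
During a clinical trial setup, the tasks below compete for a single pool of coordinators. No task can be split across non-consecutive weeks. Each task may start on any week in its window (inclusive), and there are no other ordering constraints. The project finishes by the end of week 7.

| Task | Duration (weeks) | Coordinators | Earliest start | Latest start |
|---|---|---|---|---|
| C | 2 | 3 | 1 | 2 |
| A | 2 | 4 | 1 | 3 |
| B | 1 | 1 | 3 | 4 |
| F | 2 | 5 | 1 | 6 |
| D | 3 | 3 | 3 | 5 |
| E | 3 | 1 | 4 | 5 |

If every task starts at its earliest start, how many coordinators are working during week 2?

12

At early start, week 2 has: C, A, F.
Demand: 3 + 4 + 5 = 12.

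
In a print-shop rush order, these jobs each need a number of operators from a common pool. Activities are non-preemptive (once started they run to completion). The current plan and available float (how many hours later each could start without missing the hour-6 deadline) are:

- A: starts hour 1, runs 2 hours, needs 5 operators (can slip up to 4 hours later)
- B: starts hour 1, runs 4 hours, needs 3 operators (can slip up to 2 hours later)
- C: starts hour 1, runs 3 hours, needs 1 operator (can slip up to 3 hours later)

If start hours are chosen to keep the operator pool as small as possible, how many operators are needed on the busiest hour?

5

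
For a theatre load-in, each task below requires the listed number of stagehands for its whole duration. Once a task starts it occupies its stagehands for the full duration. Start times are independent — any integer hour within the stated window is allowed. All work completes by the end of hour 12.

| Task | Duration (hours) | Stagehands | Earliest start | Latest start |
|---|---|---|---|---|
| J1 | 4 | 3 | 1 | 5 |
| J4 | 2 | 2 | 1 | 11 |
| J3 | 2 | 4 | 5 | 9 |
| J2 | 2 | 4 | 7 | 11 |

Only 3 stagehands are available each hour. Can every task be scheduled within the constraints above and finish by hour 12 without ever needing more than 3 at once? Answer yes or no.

The minimum achievable peak is 4; 3 < 4, so no feasible schedule stays within the cap.

no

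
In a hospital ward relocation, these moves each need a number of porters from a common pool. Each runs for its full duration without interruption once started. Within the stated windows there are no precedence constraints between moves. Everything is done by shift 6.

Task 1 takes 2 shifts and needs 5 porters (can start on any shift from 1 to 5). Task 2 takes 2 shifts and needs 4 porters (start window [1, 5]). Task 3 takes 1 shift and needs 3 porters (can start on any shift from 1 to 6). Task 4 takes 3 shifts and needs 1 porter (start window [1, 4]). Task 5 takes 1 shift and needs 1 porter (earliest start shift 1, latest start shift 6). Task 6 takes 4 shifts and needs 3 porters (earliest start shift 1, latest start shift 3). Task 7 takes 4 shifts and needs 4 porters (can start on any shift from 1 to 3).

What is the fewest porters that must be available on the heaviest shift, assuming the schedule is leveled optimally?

10

Early-start (Task 1@1, Task 2@1, Task 3@1, Task 4@1, Task 5@1, Task 6@1, Task 7@1) gives peak 21: s1:21  s2:17  s3:8  s4:7  s5:0  s6:0.
Shift Task 3→3, Task 4→4, Task 6→3, Task 7→3.
Schedule Task 1@1, Task 2@1, Task 3@3, Task 4@4, Task 5@1, Task 6@3, Task 7@3: s1:10  s2:9  s3:10  s4:8  s5:8  s6:8 — peak 10.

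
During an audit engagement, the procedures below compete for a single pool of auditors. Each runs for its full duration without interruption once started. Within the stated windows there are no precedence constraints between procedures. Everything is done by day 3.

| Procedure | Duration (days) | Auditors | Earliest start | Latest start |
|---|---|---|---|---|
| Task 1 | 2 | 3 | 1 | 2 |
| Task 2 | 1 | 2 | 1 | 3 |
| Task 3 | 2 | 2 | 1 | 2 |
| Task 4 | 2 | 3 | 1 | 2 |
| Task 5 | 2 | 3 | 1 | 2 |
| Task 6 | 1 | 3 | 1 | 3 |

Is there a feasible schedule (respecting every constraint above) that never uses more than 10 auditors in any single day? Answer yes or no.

no

The minimum achievable peak is 11; 10 < 11, so no feasible schedule stays within the cap.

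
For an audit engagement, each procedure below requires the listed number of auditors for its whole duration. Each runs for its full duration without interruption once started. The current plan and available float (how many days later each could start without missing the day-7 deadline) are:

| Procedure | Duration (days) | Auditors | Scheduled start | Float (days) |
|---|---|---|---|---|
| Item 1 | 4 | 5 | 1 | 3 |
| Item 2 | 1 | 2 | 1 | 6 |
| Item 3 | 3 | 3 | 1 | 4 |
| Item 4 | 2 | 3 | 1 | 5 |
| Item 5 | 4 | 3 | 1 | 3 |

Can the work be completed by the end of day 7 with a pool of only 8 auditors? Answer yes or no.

Schedule Item 1@1, Item 2@1, Item 3@5, Item 4@2, Item 5@4: d1:7  d2:8  d3:8  d4:8  d5:6  d6:6  d7:6 — peak 8 ≤ 8.

yes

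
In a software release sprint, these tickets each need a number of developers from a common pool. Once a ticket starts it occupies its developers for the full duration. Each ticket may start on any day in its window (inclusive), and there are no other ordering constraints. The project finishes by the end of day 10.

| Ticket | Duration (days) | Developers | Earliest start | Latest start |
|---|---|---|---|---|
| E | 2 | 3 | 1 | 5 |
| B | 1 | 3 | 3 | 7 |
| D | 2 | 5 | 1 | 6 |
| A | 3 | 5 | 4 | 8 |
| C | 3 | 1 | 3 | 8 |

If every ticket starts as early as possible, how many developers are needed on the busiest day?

Early-start schedule: E@1, B@3, D@1, A@4, C@3.
Load per day: day 1: 8, day 2: 8, day 3: 4, day 4: 6, day 5: 6, day 6: 5, day 7: 0, day 8: 0, day 9: 0, day 10: 0.
Peak is 8.

8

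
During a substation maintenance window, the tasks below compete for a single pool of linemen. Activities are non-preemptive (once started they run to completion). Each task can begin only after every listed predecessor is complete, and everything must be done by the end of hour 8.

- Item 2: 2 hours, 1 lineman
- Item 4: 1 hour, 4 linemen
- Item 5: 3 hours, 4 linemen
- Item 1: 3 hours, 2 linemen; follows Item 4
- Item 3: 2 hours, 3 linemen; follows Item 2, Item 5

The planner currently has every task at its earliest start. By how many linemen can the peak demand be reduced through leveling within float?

4

Early-start peak: h1:9  h2:7  h3:6  h4:5  h5:3  h6:0  h7:0  h8:0 ⇒ 9.
Leveled (Item 2@1, Item 4@1, Item 5@2, Item 1@5, Item 3@5): h1:5  h2:5  h3:4  h4:4  h5:5  h6:5  h7:2  h8:0 ⇒ 5.
Reduction 9 − 5 = 4.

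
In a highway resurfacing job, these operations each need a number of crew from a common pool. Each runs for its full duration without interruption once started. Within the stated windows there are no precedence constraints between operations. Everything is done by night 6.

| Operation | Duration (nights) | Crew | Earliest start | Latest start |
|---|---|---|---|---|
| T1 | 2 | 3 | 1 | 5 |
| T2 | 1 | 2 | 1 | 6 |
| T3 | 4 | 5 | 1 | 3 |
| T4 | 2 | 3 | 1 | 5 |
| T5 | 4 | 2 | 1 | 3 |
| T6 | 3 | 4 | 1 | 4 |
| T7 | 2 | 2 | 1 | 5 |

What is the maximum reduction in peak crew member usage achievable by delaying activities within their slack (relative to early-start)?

Early-start peak: n1:21  n2:19  n3:11  n4:7  n5:0  n6:0 ⇒ 21.
Leveled (T1@1, T2@1, T3@1, T4@2, T5@3, T6@4, T7@5): n1:10  n2:11  n3:10  n4:11  n5:8  n6:8 ⇒ 11.
Reduction 21 − 11 = 10.

10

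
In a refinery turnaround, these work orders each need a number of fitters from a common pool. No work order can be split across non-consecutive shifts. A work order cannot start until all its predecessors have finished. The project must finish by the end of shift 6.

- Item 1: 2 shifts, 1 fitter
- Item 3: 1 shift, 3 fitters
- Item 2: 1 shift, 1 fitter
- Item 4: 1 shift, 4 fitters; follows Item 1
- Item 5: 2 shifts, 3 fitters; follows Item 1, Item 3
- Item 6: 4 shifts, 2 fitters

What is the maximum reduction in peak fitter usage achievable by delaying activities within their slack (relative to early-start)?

4

Early-start peak: s1:7  s2:3  s3:9  s4:5  s5:0  s6:0 ⇒ 9.
Leveled (Item 1@1, Item 3@1, Item 2@1, Item 4@6, Item 5@3, Item 6@2): s1:5  s2:3  s3:5  s4:5  s5:2  s6:4 ⇒ 5.
Reduction 9 − 5 = 4.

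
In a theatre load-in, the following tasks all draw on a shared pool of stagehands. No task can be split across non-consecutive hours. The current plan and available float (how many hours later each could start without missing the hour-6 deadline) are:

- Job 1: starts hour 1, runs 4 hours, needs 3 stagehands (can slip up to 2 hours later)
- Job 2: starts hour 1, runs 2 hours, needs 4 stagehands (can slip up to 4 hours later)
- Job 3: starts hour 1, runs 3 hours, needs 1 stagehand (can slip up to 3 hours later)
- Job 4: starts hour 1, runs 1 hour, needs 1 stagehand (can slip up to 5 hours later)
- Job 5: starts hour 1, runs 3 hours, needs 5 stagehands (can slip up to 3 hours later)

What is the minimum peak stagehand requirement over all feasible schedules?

8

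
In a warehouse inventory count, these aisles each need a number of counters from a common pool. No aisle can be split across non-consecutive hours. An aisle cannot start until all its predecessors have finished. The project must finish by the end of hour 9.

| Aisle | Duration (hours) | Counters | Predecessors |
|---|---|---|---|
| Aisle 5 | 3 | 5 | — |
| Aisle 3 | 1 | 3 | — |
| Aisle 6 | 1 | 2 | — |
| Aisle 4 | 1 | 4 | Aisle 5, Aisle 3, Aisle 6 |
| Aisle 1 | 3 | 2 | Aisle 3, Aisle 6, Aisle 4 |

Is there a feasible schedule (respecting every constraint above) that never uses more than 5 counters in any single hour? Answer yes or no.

Schedule Aisle 5@1, Aisle 3@4, Aisle 6@4, Aisle 4@5, Aisle 1@6: h1:5  h2:5  h3:5  h4:5  h5:4  h6:2  h7:2  h8:2  h9:0 — peak 5 ≤ 5.

yes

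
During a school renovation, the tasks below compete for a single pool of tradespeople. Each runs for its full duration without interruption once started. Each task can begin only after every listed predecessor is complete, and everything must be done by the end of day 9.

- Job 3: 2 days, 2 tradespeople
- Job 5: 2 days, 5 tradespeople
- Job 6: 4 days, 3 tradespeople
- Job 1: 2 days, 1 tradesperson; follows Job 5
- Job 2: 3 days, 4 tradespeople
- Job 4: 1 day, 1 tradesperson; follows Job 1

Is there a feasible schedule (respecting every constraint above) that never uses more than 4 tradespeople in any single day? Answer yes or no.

no

Total tradesperson-days = 41; over 9 days the average is 41/9 > 4, so some day must exceed 4.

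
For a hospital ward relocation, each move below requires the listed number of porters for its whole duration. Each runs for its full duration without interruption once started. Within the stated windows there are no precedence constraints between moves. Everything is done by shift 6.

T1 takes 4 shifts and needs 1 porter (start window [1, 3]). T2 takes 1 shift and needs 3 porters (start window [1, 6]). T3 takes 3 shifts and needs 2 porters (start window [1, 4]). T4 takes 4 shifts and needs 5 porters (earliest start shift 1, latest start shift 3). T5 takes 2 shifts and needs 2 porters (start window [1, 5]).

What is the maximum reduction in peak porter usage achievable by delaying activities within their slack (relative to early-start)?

5

Early-start peak: s1:13  s2:10  s3:8  s4:6  s5:0  s6:0 ⇒ 13.
Leveled (T1@1, T2@1, T3@1, T4@2, T5@4): s1:6  s2:8  s3:8  s4:8  s5:7  s6:0 ⇒ 8.
Reduction 13 − 8 = 5.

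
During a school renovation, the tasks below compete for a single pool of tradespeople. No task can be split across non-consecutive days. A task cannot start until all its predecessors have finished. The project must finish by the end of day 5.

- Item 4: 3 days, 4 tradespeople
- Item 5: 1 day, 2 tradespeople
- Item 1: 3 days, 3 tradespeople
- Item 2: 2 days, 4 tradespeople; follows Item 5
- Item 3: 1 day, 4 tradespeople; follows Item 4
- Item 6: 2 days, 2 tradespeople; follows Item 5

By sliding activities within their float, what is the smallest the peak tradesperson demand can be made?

Early-start (Item 4@1, Item 5@1, Item 1@1, Item 2@2, Item 3@4, Item 6@2) gives peak 13: d1:9  d2:13  d3:13  d4:4  d5:0.
Shift Item 2→4.
Schedule Item 4@1, Item 5@1, Item 1@1, Item 2@4, Item 3@4, Item 6@2: d1:9  d2:9  d3:9  d4:8  d5:4 — peak 9.

9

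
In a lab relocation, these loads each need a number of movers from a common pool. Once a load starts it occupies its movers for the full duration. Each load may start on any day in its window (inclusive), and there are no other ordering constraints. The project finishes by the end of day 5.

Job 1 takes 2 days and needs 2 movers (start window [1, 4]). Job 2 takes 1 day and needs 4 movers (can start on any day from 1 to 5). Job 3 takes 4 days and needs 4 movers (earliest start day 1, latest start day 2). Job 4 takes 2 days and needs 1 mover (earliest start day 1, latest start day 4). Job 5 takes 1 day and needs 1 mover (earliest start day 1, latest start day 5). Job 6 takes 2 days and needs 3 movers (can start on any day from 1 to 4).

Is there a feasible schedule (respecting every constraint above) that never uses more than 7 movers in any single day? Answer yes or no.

Schedule Job 1@1, Job 2@1, Job 3@2, Job 4@1, Job 5@3, Job 6@4: d1:7  d2:7  d3:5  d4:7  d5:7 — peak 7 ≤ 7.

yes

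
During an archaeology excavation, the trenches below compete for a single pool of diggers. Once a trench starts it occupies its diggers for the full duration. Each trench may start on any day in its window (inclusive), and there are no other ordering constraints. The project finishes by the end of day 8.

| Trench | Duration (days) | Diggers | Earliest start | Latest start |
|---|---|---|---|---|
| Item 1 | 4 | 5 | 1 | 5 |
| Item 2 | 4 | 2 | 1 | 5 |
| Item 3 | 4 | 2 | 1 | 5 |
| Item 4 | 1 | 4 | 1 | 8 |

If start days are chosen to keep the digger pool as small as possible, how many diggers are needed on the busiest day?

7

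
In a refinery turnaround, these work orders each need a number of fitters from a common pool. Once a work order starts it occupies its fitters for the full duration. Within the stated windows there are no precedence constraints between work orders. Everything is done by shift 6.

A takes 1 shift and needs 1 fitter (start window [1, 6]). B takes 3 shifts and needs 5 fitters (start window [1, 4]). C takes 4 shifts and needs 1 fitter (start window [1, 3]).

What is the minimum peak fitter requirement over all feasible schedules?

Early-start (A@1, B@1, C@1) gives peak 7: s1:7  s2:6  s3:6  s4:1  s5:0  s6:0.
Shift C→2.
Schedule A@1, B@1, C@2: s1:6  s2:6  s3:6  s4:1  s5:1  s6:0 — peak 6.

6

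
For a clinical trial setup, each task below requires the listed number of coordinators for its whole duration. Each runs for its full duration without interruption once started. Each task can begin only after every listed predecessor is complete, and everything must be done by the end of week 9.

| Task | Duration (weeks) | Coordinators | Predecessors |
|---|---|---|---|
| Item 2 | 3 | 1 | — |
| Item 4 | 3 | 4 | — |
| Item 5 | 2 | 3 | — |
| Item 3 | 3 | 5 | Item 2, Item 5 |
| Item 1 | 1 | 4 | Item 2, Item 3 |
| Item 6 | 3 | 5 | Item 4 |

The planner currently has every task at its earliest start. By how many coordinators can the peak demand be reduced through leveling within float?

1

Early-start peak: w1:8  w2:8  w3:5  w4:10  w5:10  w6:10  w7:4  w8:0  w9:0 ⇒ 10.
Leveled (Item 2@1, Item 4@1, Item 5@1, Item 3@4, Item 1@7, Item 6@7): w1:8  w2:8  w3:5  w4:5  w5:5  w6:5  w7:9  w8:5  w9:5 ⇒ 9.
Reduction 10 − 9 = 1.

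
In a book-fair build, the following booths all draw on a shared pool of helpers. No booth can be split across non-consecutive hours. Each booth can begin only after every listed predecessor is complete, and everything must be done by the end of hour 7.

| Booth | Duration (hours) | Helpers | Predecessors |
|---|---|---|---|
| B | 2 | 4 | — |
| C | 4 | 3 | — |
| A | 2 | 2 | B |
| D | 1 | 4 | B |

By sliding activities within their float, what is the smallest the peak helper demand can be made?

Early-start (B@1, C@1, A@3, D@3) gives peak 9: h1:7  h2:7  h3:9  h4:5  h5:0  h6:0  h7:0.
Shift C→3, D→7.
Schedule B@1, C@3, A@3, D@7: h1:4  h2:4  h3:5  h4:5  h5:3  h6:3  h7:4 — peak 5.

5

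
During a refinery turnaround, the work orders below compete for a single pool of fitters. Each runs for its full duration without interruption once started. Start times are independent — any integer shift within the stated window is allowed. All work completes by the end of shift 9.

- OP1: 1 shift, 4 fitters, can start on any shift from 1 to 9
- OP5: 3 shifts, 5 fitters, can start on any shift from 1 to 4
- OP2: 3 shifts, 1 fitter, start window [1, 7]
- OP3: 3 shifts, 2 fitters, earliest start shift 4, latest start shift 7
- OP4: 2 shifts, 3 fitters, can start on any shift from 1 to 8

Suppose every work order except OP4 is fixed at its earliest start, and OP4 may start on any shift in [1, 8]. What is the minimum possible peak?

10

OP4@1: s1:13  s2:9  s3:6  s4:2  s5:2  s6:2  s7:0  s8:0  s9:0 → peak 13
OP4@2: s1:10  s2:9  s3:9  s4:2  s5:2  s6:2  s7:0  s8:0  s9:0 → peak 10
OP4@3: s1:10  s2:6  s3:9  s4:5  s5:2  s6:2  s7:0  s8:0  s9:0 → peak 10
OP4@4: s1:10  s2:6  s3:6  s4:5  s5:5  s6:2  s7:0  s8:0  s9:0 → peak 10
OP4@5: s1:10  s2:6  s3:6  s4:2  s5:5  s6:5  s7:0  s8:0  s9:0 → peak 10
OP4@6: s1:10  s2:6  s3:6  s4:2  s5:2  s6:5  s7:3  s8:0  s9:0 → peak 10
OP4@7: s1:10  s2:6  s3:6  s4:2  s5:2  s6:2  s7:3  s8:3  s9:0 → peak 10
OP4@8: s1:10  s2:6  s3:6  s4:2  s5:2  s6:2  s7:0  s8:3  s9:3 → peak 10
Best is OP4@2, peak 10.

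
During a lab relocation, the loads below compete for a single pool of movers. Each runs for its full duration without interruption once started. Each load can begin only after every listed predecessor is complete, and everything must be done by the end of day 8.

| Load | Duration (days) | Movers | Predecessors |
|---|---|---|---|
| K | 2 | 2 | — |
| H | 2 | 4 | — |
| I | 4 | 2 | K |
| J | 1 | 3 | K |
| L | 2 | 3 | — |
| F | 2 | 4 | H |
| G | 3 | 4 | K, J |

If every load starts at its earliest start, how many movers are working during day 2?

9

At early start, day 2 has: K, H, L.
Demand: 2 + 4 + 3 = 9.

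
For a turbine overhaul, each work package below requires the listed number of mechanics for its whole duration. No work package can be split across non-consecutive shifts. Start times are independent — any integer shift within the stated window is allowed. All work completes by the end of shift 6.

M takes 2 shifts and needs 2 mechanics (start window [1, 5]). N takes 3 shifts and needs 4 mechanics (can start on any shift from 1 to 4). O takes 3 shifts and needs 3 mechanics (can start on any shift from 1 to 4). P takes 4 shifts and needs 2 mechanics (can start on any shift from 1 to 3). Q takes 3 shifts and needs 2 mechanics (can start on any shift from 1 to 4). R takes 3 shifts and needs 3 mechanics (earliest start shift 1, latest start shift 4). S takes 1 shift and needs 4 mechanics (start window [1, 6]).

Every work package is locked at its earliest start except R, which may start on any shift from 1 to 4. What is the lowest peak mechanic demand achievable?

17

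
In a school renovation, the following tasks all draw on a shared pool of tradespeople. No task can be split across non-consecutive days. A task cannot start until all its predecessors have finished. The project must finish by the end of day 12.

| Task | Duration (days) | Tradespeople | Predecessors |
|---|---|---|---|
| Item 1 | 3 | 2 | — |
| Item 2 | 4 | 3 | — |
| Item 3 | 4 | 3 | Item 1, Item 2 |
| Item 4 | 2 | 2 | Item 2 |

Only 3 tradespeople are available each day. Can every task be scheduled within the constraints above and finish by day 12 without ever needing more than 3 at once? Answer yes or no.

no

The minimum achievable peak is 4; 3 < 4, so no feasible schedule stays within the cap.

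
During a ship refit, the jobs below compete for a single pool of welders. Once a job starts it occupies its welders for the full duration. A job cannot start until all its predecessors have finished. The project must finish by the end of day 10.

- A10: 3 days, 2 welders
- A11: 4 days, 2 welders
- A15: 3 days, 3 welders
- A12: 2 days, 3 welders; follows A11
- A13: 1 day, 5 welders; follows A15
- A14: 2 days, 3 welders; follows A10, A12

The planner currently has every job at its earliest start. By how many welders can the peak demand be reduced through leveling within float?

2

Early-start peak: d1:7  d2:7  d3:7  d4:7  d5:3  d6:3  d7:3  d8:3  d9:0  d10:0 ⇒ 7.
Leveled (A10@4, A11@1, A15@1, A12@5, A13@7, A14@8): d1:5  d2:5  d3:5  d4:4  d5:5  d6:5  d7:5  d8:3  d9:3  d10:0 ⇒ 5.
Reduction 7 − 5 = 2.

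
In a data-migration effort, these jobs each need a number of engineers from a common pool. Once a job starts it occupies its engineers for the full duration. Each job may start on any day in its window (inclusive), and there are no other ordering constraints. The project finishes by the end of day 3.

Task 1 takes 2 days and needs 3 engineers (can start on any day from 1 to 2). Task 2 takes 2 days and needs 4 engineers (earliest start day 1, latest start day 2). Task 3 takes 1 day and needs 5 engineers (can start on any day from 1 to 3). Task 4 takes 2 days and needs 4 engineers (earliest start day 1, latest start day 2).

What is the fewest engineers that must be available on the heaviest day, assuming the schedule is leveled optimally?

Early-start (Task 1@1, Task 2@1, Task 3@1, Task 4@1) gives peak 16: d1:16  d2:11  d3:0.
Shift Task 3→3.
Schedule Task 1@1, Task 2@1, Task 3@3, Task 4@1: d1:11  d2:11  d3:5 — peak 11.
No arrangement of the 24 feasible schedules does better.

11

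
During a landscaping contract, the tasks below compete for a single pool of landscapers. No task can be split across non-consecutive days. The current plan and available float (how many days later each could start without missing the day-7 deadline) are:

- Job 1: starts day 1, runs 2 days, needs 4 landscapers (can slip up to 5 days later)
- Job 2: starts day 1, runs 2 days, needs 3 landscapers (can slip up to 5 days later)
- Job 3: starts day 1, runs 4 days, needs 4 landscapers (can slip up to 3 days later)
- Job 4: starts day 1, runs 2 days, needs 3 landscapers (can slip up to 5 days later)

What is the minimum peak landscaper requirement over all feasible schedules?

Early-start (Job 1@1, Job 2@1, Job 3@1, Job 4@1) gives peak 14: d1:14  d2:14  d3:4  d4:4  d5:0  d6:0  d7:0.
Shift Job 3→3, Job 4→3.
Schedule Job 1@1, Job 2@1, Job 3@3, Job 4@3: d1:7  d2:7  d3:7  d4:7  d5:4  d6:4  d7:0 — peak 7.

7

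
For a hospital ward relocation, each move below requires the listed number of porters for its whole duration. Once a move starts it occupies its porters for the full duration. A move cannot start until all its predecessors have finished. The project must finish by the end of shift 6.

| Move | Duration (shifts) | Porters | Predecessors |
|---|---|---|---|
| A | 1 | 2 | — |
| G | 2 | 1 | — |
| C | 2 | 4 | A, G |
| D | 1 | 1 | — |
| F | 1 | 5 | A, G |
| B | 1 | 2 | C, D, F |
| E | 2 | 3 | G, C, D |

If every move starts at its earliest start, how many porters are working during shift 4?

At early start, shift 4 has: C.
Demand: 4 = 4.

4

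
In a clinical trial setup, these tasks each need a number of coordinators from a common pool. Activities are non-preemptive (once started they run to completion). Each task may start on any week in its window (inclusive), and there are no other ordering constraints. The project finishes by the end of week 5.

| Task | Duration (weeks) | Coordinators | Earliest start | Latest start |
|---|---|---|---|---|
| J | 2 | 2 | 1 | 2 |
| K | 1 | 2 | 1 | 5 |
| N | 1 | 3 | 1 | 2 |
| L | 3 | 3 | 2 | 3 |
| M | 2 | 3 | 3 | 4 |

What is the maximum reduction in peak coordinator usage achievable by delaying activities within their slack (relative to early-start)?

1

Early-start peak: w1:7  w2:5  w3:6  w4:6  w5:0 ⇒ 7.
Leveled (J@1, K@1, N@2, L@3, M@3): w1:4  w2:5  w3:6  w4:6  w5:3 ⇒ 6.
Reduction 7 − 6 = 1.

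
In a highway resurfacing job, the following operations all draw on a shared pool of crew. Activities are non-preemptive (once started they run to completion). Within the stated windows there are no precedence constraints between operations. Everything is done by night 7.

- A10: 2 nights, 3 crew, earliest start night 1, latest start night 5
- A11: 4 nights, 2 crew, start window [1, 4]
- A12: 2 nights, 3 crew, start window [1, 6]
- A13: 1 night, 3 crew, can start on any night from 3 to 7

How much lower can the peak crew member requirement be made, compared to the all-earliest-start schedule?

Early-start peak: n1:8  n2:8  n3:5  n4:2  n5:0  n6:0  n7:0 ⇒ 8.
Leveled (A10@1, A11@1, A12@3, A13@5): n1:5  n2:5  n3:5  n4:5  n5:3  n6:0  n7:0 ⇒ 5.
Reduction 8 − 5 = 3.

3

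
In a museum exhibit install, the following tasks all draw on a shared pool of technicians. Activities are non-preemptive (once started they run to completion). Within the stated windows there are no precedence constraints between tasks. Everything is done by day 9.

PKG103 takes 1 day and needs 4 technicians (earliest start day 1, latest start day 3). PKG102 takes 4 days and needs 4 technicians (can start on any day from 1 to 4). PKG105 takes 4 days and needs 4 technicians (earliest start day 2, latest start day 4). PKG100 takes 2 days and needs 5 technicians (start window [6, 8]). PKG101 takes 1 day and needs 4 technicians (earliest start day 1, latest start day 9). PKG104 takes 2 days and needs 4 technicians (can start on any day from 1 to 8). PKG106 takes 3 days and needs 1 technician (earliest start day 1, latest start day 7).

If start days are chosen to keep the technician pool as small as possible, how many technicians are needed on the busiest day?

8

Early-start (PKG103@1, PKG102@1, PKG105@2, PKG100@6, PKG101@1, PKG104@1, PKG106@1) gives peak 17: d1:17  d2:13  d3:9  d4:8  d5:4  d6:5  d7:5  d8:0  d9:0.
Shift PKG101→5, PKG104→8, PKG106→6.
Schedule PKG103@1, PKG102@1, PKG105@2, PKG100@6, PKG101@5, PKG104@8, PKG106@6: d1:8  d2:8  d3:8  d4:8  d5:8  d6:6  d7:6  d8:5  d9:4 — peak 8.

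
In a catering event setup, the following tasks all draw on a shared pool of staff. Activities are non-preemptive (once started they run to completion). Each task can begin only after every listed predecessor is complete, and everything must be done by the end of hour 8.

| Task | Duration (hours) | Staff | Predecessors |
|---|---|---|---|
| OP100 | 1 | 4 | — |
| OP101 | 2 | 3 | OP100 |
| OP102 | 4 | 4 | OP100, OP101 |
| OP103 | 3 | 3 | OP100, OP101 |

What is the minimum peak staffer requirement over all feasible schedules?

Schedule OP100@1, OP101@2, OP102@4, OP103@4: h1:4  h2:3  h3:3  h4:7  h5:7  h6:7  h7:4  h8:0 — peak 7.
No arrangement of the 10 feasible schedules does better.

7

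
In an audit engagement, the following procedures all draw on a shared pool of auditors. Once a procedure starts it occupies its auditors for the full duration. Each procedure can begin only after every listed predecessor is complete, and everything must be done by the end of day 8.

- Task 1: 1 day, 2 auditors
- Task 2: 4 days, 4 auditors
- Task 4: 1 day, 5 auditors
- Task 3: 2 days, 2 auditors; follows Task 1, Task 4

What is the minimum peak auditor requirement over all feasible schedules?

5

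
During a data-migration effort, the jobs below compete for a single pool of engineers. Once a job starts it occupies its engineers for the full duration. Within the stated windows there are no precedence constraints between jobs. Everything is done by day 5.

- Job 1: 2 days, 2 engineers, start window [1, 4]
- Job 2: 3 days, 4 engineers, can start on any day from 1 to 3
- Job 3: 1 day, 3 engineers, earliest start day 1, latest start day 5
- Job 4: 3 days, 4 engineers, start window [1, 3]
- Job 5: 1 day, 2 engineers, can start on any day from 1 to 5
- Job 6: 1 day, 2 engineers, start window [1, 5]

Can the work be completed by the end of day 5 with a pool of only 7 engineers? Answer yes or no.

The minimum achievable peak is 8; 7 < 8, so no feasible schedule stays within the cap.

no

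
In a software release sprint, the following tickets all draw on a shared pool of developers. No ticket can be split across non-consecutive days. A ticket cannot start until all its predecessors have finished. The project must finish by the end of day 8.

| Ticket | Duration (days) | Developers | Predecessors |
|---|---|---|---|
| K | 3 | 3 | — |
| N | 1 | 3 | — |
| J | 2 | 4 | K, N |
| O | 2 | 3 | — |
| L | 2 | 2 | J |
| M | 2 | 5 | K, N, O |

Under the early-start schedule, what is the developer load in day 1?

At early start, day 1 has: K, N, O.
Demand: 3 + 3 + 3 = 9.

9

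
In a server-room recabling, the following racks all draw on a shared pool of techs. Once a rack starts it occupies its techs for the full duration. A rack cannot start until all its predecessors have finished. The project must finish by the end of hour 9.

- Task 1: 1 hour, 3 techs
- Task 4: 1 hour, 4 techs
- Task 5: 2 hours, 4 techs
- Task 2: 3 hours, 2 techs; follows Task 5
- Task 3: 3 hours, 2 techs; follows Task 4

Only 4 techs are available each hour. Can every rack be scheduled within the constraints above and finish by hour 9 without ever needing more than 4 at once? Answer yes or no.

Schedule Task 1@1, Task 4@2, Task 5@3, Task 2@5, Task 3@5: h1:3  h2:4  h3:4  h4:4  h5:4  h6:4  h7:4  h8:0  h9:0 — peak 4 ≤ 4.

yes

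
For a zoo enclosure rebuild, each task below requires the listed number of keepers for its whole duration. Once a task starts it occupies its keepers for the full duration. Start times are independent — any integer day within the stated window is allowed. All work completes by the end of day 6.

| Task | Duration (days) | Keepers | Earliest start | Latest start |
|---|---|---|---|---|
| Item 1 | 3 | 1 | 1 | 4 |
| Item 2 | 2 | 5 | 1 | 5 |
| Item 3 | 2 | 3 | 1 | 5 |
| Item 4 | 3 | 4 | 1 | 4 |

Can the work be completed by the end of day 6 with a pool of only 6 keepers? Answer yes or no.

The minimum achievable peak is 7; 6 < 7, so no feasible schedule stays within the cap.

no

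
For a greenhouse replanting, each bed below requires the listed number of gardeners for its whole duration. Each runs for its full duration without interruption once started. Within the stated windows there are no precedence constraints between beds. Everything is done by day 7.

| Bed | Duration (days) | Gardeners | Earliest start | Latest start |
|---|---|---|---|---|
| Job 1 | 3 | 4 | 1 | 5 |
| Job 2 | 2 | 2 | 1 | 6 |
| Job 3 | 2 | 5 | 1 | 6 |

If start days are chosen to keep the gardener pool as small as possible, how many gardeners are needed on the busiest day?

5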